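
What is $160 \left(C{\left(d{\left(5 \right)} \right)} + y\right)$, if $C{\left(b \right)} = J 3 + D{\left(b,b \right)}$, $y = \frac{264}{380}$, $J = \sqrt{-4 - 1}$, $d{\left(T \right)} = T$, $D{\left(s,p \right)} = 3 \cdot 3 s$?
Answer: $\frac{138912}{19} + 480 i \sqrt{5} \approx 7311.2 + 1073.3 i$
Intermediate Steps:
$D{\left(s,p \right)} = 9 s$
$J = i \sqrt{5}$ ($J = \sqrt{-5} = i \sqrt{5} \approx 2.2361 i$)
$y = \frac{66}{95}$ ($y = 264 \cdot \frac{1}{380} = \frac{66}{95} \approx 0.69474$)
$C{\left(b \right)} = 9 b + 3 i \sqrt{5}$ ($C{\left(b \right)} = i \sqrt{5} \cdot 3 + 9 b = 3 i \sqrt{5} + 9 b = 9 b + 3 i \sqrt{5}$)
$160 \left(C{\left(d{\left(5 \right)} \right)} + y\right) = 160 \left(\left(9 \cdot 5 + 3 i \sqrt{5}\right) + \frac{66}{95}\right) = 160 \left(\left(45 + 3 i \sqrt{5}\right) + \frac{66}{95}\right) = 160 \left(\frac{4341}{95} + 3 i \sqrt{5}\right) = \frac{138912}{19} + 480 i \sqrt{5}$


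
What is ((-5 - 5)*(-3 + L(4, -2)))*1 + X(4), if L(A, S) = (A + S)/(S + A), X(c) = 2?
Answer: 22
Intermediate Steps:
L(A, S) = 1 (L(A, S) = (A + S)/(A + S) = 1)
((-5 - 5)*(-3 + L(4, -2)))*1 + X(4) = ((-5 - 5)*(-3 + 1))*1 + 2 = -10*(-2)*1 + 2 = 20*1 + 2 = 20 + 2 = 22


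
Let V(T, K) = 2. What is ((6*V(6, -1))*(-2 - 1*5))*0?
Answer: 0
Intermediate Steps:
((6*V(6, -1))*(-2 - 1*5))*0 = ((6*2)*(-2 - 1*5))*0 = (12*(-2 - 5))*0 = (12*(-7))*0 = -84*0 = 0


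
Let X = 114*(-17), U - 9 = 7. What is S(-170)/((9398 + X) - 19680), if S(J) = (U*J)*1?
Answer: 136/611 ≈ 0.22259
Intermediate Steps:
U = 16 (U = 9 + 7 = 16)
X = -1938
S(J) = 16*J (S(J) = (16*J)*1 = 16*J)
S(-170)/((9398 + X) - 19680) = (16*(-170))/((9398 - 1938) - 19680) = -2720/(7460 - 19680) = -2720/(-12220) = -2720*(-1/12220) = 136/611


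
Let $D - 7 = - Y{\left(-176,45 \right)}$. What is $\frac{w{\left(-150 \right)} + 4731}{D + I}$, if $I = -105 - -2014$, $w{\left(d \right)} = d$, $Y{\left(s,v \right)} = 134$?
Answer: $\frac{509}{198} \approx 2.5707$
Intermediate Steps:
$I = 1909$ ($I = -105 + 2014 = 1909$)
$D = -127$ ($D = 7 - 134 = -127$)
$\frac{w{\left(-150 \right)} + 4731}{D + I} = \frac{-150 + 4731}{-127 + 1909} = \frac{4581}{1782} = 4581 \cdot \frac{1}{1782} = \frac{509}{198}$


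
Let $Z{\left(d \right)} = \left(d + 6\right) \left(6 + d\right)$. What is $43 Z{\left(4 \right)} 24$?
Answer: $103200$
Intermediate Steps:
$Z{\left(d \right)} = \left(6 + d\right)^{2}$ ($Z{\left(d \right)} = \left(6 + d\right) \left(6 + d\right) = \left(6 + d\right)^{2}$)
$43 Z{\left(4 \right)} 24 = 43 \left(6 + 4\right)^{2} \cdot 24 = 43 \cdot 10^{2} \cdot 24 = 43 \cdot 100 \cdot 24 = 4300 \cdot 24 = 103200$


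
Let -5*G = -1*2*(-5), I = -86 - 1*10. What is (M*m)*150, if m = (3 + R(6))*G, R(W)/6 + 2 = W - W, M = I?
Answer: -259200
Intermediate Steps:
I = -96 (I = -86 - 10 = -96)
M = -96
G = -2 (G = -(-1*2)*(-5)/5 = -(-2)*(-5)/5 = -⅕*10 = -2)
R(W) = -12 (R(W) = -12 + 6*(W - W) = -12 + 6*0 = -12 + 0 = -12)
m = 18 (m = (3 - 12)*(-2) = -9*(-2) = 18)
(M*m)*150 = -96*18*150 = -1728*150 = -259200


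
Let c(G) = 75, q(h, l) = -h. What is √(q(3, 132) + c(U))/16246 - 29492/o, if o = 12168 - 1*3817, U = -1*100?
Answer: -29492/8351 + 3*√2/8123 ≈ -3.5310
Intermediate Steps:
U = -100
o = 8351 (o = 12168 - 3817 = 8351)
√(q(3, 132) + c(U))/16246 - 29492/o = √(-1*3 + 75)/16246 - 29492/8351 = √(-3 + 75)*(1/16246) - 29492*1/8351 = √72*(1/16246) - 29492/8351 = (6*√2)*(1/16246) - 29492/8351 = 3*√2/8123 - 29492/8351 = -29492/8351 + 3*√2/8123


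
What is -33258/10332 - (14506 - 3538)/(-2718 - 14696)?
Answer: -38819453/14993454 ≈ -2.5891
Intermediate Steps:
-33258/10332 - (14506 - 3538)/(-2718 - 14696) = -33258*1/10332 - 10968/(-17414) = -5543/1722 - 10968*(-1)/17414 = -5543/1722 - 1*(-5484/8707) = -5543/1722 + 5484/8707 = -38819453/14993454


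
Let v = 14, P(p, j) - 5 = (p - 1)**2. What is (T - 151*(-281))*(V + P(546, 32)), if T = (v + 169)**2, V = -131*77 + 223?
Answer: 21801642720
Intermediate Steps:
P(p, j) = 5 + (-1 + p)**2 (P(p, j) = 5 + (p - 1)**2 = 5 + (-1 + p)**2)
V = -9864 (V = -10087 + 223 = -9864)
T = 33489 (T = (14 + 169)**2 = 183**2 = 33489)
(T - 151*(-281))*(V + P(546, 32)) = (33489 - 151*(-281))*(-9864 + (5 + (-1 + 546)**2)) = (33489 + 42431)*(-9864 + (5 + 545**2)) = 75920*(-9864 + (5 + 297025)) = 75920*(-9864 + 297030) = 75920*287166 = 21801642720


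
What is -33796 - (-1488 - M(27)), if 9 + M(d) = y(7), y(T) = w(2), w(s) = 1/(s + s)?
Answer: -129267/4 ≈ -32317.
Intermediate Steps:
w(s) = 1/(2*s)
y(T) = ¼ (y(T) = (½)/2 = (½)*(½) = ¼)
M(d) = -35/4 (M(d) = -9 + ¼ = -35/4)
-33796 - (-1488 - M(27)) = -33796 - (-1488 - 1*(-35/4)) = -33796 - (-1488 + 35/4) = -33796 - 1*(-5917/4) = -33796 + 5917/4 = -129267/4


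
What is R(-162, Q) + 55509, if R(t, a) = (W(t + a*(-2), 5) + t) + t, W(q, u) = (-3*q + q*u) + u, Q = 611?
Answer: 52422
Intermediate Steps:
W(q, u) = u - 3*q + q*u
R(t, a) = 5 - 4*a + 4*t (R(t, a) = ((5 - 3*(t + a*(-2)) + (t + a*(-2))*5) + t) + t = ((5 - 3*(t - 2*a) + (t - 2*a)*5) + t) + t = ((5 + (-3*t + 6*a) + (-10*a + 5*t)) + t) + t = ((5 - 4*a + 2*t) + t) + t = (5 - 4*a + 3*t) + t = 5 - 4*a + 4*t)
R(-162, Q) + 55509 = (5 - 4*611 + 4*(-162)) + 55509 = (5 - 2444 - 648) + 55509 = -3087 + 55509 = 52422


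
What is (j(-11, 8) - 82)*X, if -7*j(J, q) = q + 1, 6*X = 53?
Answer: -30899/42 ≈ -735.69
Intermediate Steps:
X = 53/6 (X = (⅙)*53 = 53/6 ≈ 8.8333)
j(J, q) = -⅐ - q/7 (j(J, q) = -(q + 1)/7 = -(1 + q)/7 = -⅐ - q/7)
(j(-11, 8) - 82)*X = ((-⅐ - ⅐*8) - 82)*(53/6) = ((-⅐ - 8/7) - 82)*(53/6) = (-9/7 - 82)*(53/6) = -583/7*53/6 = -30899/42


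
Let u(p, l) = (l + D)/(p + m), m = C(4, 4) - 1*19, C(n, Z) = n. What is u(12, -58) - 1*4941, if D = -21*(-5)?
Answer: -14870/3 ≈ -4956.7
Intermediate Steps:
D = 105 (D = -1*(-105) = 105)
m = -15 (m = 4 - 1*19 = 4 - 19 = -15)
u(p, l) = (105 + l)/(-15 + p) (u(p, l) = (l + 105)/(p - 15) = (105 + l)/(-15 + p))
u(12, -58) - 1*4941 = (105 - 58)/(-15 + 12) - 1*4941 = 47/(-3) - 4941 = -⅓*47 - 4941 = -47/3 - 4941 = -14870/3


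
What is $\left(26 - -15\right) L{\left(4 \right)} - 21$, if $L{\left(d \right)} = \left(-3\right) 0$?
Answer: $-21$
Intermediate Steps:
$L{\left(d \right)} = 0$
$\left(26 - -15\right) L{\left(4 \right)} - 21 = \left(26 - -15\right) 0 - 21 = \left(26 + 15\right) 0 - 21 = 41 \cdot 0 - 21 = 0 - 21 = -21$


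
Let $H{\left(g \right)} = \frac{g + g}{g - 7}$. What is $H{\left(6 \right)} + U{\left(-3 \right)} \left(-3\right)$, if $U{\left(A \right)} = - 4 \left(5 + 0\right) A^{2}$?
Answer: $528$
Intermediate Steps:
$U{\left(A \right)} = - 20 A^{2}$ ($U{\left(A \right)} = \left(-4\right) 5 A^{2} = - 20 A^{2}$)
$H{\left(g \right)} = \frac{2 g}{-7 + g}$
$H{\left(6 \right)} + U{\left(-3 \right)} \left(-3\right) = 2 \cdot 6 \frac{1}{-7 + 6} + - 20 \left(-3\right)^{2} \left(-3\right) = 2 \cdot 6 \frac{1}{-1} + \left(-20\right) 9 \left(-3\right) = 2 \cdot 6 \left(-1\right) - -540 = -12 + 540 = 528$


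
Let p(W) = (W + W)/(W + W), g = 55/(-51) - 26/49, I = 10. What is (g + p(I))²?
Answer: 2316484/6245001 ≈ 0.37093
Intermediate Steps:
g = -4021/2499 (g = 55*(-1/51) - 26*1/49 = -55/51 - 26/49 = -4021/2499 ≈ -1.6090)
p(W) = 1 (p(W) = (2*W)/((2*W)) = (2*W)*(1/(2*W)) = 1)
(g + p(I))² = (-4021/2499 + 1)² = (-1522/2499)² = 2316484/6245001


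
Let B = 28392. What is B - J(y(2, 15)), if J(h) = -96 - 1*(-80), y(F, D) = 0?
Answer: 28408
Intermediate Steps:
J(h) = -16 (J(h) = -96 + 80 = -16)
B - J(y(2, 15)) = 28392 - 1*(-16) = 28392 + 16 = 28408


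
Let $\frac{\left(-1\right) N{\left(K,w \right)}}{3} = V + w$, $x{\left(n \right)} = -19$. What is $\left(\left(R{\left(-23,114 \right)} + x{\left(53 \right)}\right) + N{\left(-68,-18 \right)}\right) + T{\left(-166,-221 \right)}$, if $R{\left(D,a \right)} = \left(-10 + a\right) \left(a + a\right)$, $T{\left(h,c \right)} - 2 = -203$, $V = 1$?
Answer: $23543$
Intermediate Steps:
$T{\left(h,c \right)} = -201$ ($T{\left(h,c \right)} = 2 - 203 = -201$)
$R{\left(D,a \right)} = 2 a \left(-10 + a\right)$ ($R{\left(D,a \right)} = \left(-10 + a\right) 2 a = 2 a \left(-10 + a\right)$)
$N{\left(K,w \right)} = -3 - 3 w$ ($N{\left(K,w \right)} = - 3 \left(1 + w\right) = -3 - 3 w$)
$\left(\left(R{\left(-23,114 \right)} + x{\left(53 \right)}\right) + N{\left(-68,-18 \right)}\right) + T{\left(-166,-221 \right)} = \left(\left(2 \cdot 114 \left(-10 + 114\right) - 19\right) - -51\right) - 201 = \left(\left(2 \cdot 114 \cdot 104 - 19\right) + \left(-3 + 54\right)\right) - 201 = \left(\left(23712 - 19\right) + 51\right) - 201 = \left(23693 + 51\right) - 201 = 23744 - 201 = 23543$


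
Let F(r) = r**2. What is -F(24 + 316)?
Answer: -115600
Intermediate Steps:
-F(24 + 316) = -(24 + 316)**2 = -1*340**2 = -1*115600 = -115600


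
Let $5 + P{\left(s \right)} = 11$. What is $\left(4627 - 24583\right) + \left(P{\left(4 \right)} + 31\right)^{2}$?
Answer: $-18587$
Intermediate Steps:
$P{\left(s \right)} = 6$ ($P{\left(s \right)} = -5 + 11 = 6$)
$\left(4627 - 24583\right) + \left(P{\left(4 \right)} + 31\right)^{2} = \left(4627 - 24583\right) + \left(6 + 31\right)^{2} = \left(4627 - 24583\right) + 37^{2} = -19956 + 1369 = -18587$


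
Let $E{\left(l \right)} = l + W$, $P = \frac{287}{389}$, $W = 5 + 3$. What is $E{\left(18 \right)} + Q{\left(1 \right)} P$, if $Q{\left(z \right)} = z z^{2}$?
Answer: $\frac{10401}{389} \approx 26.738$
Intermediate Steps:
$Q{\left(z \right)} = z^{3}$
$W = 8$
$P = \frac{287}{389}$ ($P = 287 \cdot \frac{1}{389} = \frac{287}{389} \approx 0.73779$)
$E{\left(l \right)} = 8 + l$ ($E{\left(l \right)} = l + 8 = 8 + l$)
$E{\left(18 \right)} + Q{\left(1 \right)} P = \left(8 + 18\right) + 1^{3} \cdot \frac{287}{389} = 26 + 1 \cdot \frac{287}{389} = 26 + \frac{287}{389} = \frac{10401}{389}$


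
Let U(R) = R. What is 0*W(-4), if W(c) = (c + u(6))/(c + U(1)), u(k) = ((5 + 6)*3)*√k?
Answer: 0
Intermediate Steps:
u(k) = 33*√k (u(k) = (11*3)*√k = 33*√k)
W(c) = (c + 33*√6)/(1 + c) (W(c) = (c + 33*√6)/(c + 1) = (c + 33*√6)/(1 + c))
0*W(-4) = 0*((-4 + 33*√6)/(1 - 4)) = 0*((-4 + 33*√6)/(-3)) = 0*(-(-4 + 33*√6)/3) = 0*(4/3 - 11*√6) = 0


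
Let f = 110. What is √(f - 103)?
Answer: √7 ≈ 2.6458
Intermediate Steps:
√(f - 103) = √(110 - 103) = √7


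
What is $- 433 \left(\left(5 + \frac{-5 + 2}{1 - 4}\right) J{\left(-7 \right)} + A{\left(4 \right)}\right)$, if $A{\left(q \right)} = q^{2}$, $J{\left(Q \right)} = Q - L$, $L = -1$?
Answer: $8660$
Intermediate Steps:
$J{\left(Q \right)} = 1 + Q$ ($J{\left(Q \right)} = Q - -1 = Q + 1 = 1 + Q$)
$- 433 \left(\left(5 + \frac{-5 + 2}{1 - 4}\right) J{\left(-7 \right)} + A{\left(4 \right)}\right) = - 433 \left(\left(5 + \frac{-5 + 2}{1 - 4}\right) \left(1 - 7\right) + 4^{2}\right) = - 433 \left(\left(5 - \frac{3}{-3}\right) \left(-6\right) + 16\right) = - 433 \left(\left(5 - -1\right) \left(-6\right) + 16\right) = - 433 \left(\left(5 + 1\right) \left(-6\right) + 16\right) = - 433 \left(6 \left(-6\right) + 16\right) = - 433 \left(-36 + 16\right) = \left(-433\right) \left(-20\right) = 8660$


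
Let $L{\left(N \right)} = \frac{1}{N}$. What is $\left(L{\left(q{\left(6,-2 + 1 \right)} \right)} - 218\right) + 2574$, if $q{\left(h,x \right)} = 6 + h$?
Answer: $\frac{28273}{12} \approx 2356.1$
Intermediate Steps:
$\left(L{\left(q{\left(6,-2 + 1 \right)} \right)} - 218\right) + 2574 = \left(\frac{1}{6 + 6} - 218\right) + 2574 = \left(\frac{1}{12} - 218\right) + 2574 = - \frac{2615}{12} + 2574 = \frac{28273}{12}$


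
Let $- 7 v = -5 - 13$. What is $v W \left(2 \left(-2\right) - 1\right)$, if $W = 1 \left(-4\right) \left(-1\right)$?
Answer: $- \frac{360}{7} \approx -51.429$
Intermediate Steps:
$v = \frac{18}{7}$ ($v = - \frac{-5 - 13}{7} = \left(- \frac{1}{7}\right) \left(-18\right) = \frac{18}{7} \approx 2.5714$)
$W = 4$ ($W = \left(-4\right) \left(-1\right) = 4$)
$v W \left(2 \left(-2\right) - 1\right) = \frac{18}{7} \cdot 4 \left(2 \left(-2\right) - 1\right) = \frac{72 \left(-4 - 1\right)}{7} = \frac{72}{7} \left(-5\right) = - \frac{360}{7}$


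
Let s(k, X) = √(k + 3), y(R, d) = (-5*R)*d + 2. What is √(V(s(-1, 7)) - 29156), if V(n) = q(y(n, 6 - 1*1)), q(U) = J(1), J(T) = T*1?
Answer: 7*I*√595 ≈ 170.75*I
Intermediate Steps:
y(R, d) = 2 - 5*R*d (y(R, d) = -5*R*d + 2 = 2 - 5*R*d)
s(k, X) = √(3 + k)
J(T) = T
q(U) = 1
V(n) = 1
√(V(s(-1, 7)) - 29156) = √(1 - 29156) = √(-29155) = 7*I*√595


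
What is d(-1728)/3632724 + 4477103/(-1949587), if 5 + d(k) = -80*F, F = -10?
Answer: -65311363843/28443018012 ≈ -2.2962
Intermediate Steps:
d(k) = 795 (d(k) = -5 - 80*(-10) = -5 + 800 = 795)
d(-1728)/3632724 + 4477103/(-1949587) = 795/3632724 + 4477103/(-1949587) = 795*(1/3632724) + 4477103*(-1/1949587) = 265/1210908 - 53941/23489 = -65311363843/28443018012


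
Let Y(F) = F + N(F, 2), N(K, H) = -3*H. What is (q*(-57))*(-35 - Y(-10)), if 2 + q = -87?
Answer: -96387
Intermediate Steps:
q = -89 (q = -2 - 87 = -89)
Y(F) = -6 + F (Y(F) = F - 3*2 = F - 6 = -6 + F)
(q*(-57))*(-35 - Y(-10)) = (-89*(-57))*(-35 - (-6 - 10)) = 5073*(-35 - 1*(-16)) = 5073*(-35 + 16) = 5073*(-19) = -96387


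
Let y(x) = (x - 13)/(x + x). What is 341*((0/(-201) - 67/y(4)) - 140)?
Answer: -246884/9 ≈ -27432.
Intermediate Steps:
y(x) = (-13 + x)/(2*x) (y(x) = (-13 + x)/((2*x)) = (-13 + x)*(1/(2*x)) = (-13 + x)/(2*x))
341*((0/(-201) - 67/y(4)) - 140) = 341*((0/(-201) - 67*8/(-13 + 4)) - 140) = 341*((0*(-1/201) - 67/((½)*(¼)*(-9))) - 140) = 341*((0 - 67/(-9/8)) - 140) = 341*((0 - 67*(-8/9)) - 140) = 341*((0 + 536/9) - 140) = 341*(536/9 - 140) = 341*(-724/9) = -246884/9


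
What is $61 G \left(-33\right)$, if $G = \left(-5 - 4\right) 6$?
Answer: $108702$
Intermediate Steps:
$G = -54$ ($G = \left(-9\right) 6 = -54$)
$61 G \left(-33\right) = 61 \left(-54\right) \left(-33\right) = \left(-3294\right) \left(-33\right) = 108702$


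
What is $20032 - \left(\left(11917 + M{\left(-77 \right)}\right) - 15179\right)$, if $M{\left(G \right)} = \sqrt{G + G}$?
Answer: $23294 - i \sqrt{154} \approx 23294.0 - 12.41 i$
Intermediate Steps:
$M{\left(G \right)} = \sqrt{2} \sqrt{G}$ ($M{\left(G \right)} = \sqrt{2 G} = \sqrt{2} \sqrt{G}$)
$20032 - \left(\left(11917 + M{\left(-77 \right)}\right) - 15179\right) = 20032 - \left(\left(11917 + \sqrt{2} \sqrt{-77}\right) - 15179\right) = 20032 - \left(\left(11917 + \sqrt{2} i \sqrt{77}\right) - 15179\right) = 20032 - \left(\left(11917 + i \sqrt{154}\right) - 15179\right) = 20032 - \left(-3262 + i \sqrt{154}\right) = 20032 + \left(3262 - i \sqrt{154}\right) = 23294 - i \sqrt{154}$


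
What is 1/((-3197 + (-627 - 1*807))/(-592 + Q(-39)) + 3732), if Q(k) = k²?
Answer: 929/3462397 ≈ 0.00026831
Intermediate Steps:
1/((-3197 + (-627 - 1*807))/(-592 + Q(-39)) + 3732) = 1/((-3197 + (-627 - 1*807))/(-592 + (-39)²) + 3732) = 1/((-3197 + (-627 - 807))/(-592 + 1521) + 3732) = 1/((-3197 - 1434)/929 + 3732) = 1/(-4631*1/929 + 3732) = 1/(-4631/929 + 3732) = 1/(3462397/929) = 929/3462397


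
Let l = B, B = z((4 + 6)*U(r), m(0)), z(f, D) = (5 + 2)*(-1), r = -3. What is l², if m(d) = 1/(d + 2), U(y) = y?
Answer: 49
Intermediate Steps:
m(d) = 1/(2 + d)
z(f, D) = -7 (z(f, D) = 7*(-1) = -7)
B = -7
l = -7
l² = (-7)² = 49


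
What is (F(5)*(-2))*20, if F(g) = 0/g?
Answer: 0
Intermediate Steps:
F(g) = 0
(F(5)*(-2))*20 = (0*(-2))*20 = 0*20 = 0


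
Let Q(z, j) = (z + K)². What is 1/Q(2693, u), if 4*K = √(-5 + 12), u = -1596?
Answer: 16/(10772 + √7)² ≈ 1.3782e-7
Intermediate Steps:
K = √7/4 (K = √(-5 + 12)/4 = √7/4 ≈ 0.66144)
Q(z, j) = (z + √7/4)²
1/Q(2693, u) = 1/((√7 + 4*2693)²/16) = 1/((√7 + 10772)²/16) = 1/((10772 + √7)²/16) = 16/(10772 + √7)²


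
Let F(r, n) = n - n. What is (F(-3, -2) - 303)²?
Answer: 91809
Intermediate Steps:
F(r, n) = 0
(F(-3, -2) - 303)² = (0 - 303)² = (-303)² = 91809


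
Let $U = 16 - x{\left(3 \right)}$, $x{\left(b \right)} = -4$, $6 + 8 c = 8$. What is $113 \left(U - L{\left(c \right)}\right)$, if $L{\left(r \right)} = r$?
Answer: $\frac{8927}{4} \approx 2231.8$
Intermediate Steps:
$c = \frac{1}{4}$ ($c = - \frac{3}{4} + \frac{1}{8} \cdot 8 = - \frac{3}{4} + 1 = \frac{1}{4} \approx 0.25$)
$U = 20$ ($U = 16 - -4 = 16 + 4 = 20$)
$113 \left(U - L{\left(c \right)}\right) = 113 \left(20 - \frac{1}{4}\right) = 113 \cdot \frac{79}{4} = \frac{8927}{4}$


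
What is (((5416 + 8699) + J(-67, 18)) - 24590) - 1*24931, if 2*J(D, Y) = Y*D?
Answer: -36009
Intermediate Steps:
J(D, Y) = D*Y/2 (J(D, Y) = (Y*D)/2 = (D*Y)/2 = D*Y/2)
(((5416 + 8699) + J(-67, 18)) - 24590) - 1*24931 = (((5416 + 8699) + (½)*(-67)*18) - 24590) - 1*24931 = ((14115 - 603) - 24590) - 24931 = (13512 - 24590) - 24931 = -11078 - 24931 = -36009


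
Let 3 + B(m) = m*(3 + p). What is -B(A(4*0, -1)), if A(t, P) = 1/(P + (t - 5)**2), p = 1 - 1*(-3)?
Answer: 65/24 ≈ 2.7083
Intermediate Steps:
p = 4 (p = 1 + 3 = 4)
A(t, P) = 1/(P + (-5 + t)**2)
B(m) = -3 + 7*m (B(m) = -3 + m*(3 + 4) = -3 + m*7 = -3 + 7*m)
-B(A(4*0, -1)) = -(-3 + 7/(-1 + (-5 + 4*0)**2)) = -(-3 + 7/(-1 + (-5 + 0)**2)) = -(-3 + 7/(-1 + (-5)**2)) = -(-3 + 7/(-1 + 25)) = -(-3 + 7/24) = -1*(-65/24) = 65/24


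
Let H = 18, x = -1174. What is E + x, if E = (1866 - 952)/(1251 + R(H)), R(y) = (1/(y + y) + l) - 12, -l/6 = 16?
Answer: -48276022/41149 ≈ -1173.2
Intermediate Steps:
l = -96 (l = -6*16 = -96)
R(y) = -108 + 1/(2*y) (R(y) = (1/(y + y) - 96) - 12 = (1/(2*y) - 96) - 12 = (-96 + 1/(2*y)) - 12 = -108 + 1/(2*y))
E = 32904/41149 (E = (1866 - 952)/(1251 + (-108 + (½)/18)) = 914/(1251 + (-108 + (½)*(1/18))) = 914/(1251 + (-108 + 1/36)) = 914/(1251 - 3887/36) = 914/(41149/36) = 914*(36/41149) = 32904/41149 ≈ 0.79963)
E + x = 32904/41149 - 1174 = -48276022/41149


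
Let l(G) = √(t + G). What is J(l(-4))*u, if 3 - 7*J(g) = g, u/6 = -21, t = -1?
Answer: -54 + 18*I*√5 ≈ -54.0 + 40.249*I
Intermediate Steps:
l(G) = √(-1 + G)
u = -126 (u = 6*(-21) = -126)
J(g) = 3/7 - g/7
J(l(-4))*u = (3/7 - √(-1 - 4)/7)*(-126) = (3/7 - I*√5/7)*(-126) = -54 + 18*I*√5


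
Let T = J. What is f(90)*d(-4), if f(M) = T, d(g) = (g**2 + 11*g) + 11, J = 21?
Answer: -357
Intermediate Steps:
T = 21
d(g) = 11 + g**2 + 11*g
f(M) = 21
f(90)*d(-4) = 21*(11 + (-4)**2 + 11*(-4)) = 21*(11 + 16 - 44) = 21*(-17) = -357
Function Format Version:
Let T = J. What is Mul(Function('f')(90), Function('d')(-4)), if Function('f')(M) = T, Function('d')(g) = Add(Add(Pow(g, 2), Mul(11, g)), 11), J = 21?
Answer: -357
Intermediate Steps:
T = 21
Function('d')(g) = Add(11, Pow(g, 2), Mul(11, g))
Function('f')(M) = 21
Mul(Function('f')(90), Function('d')(-4)) = Mul(21, Add(11, Pow(-4, 2), Mul(11, -4))) = Mul(21, Add(11, 16, -44)) = Mul(21, -17) = -357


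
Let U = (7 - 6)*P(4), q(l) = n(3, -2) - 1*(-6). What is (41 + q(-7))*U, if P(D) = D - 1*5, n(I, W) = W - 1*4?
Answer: -41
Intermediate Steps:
n(I, W) = -4 + W (n(I, W) = W - 4 = -4 + W)
P(D) = -5 + D (P(D) = D - 5 = -5 + D)
q(l) = 0 (q(l) = (-4 - 2) - 1*(-6) = -6 + 6 = 0)
U = -1 (U = (7 - 6)*(-5 + 4) = 1*(-1) = -1)
(41 + q(-7))*U = (41 + 0)*(-1) = 41*(-1) = -41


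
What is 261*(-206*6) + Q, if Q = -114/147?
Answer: -15807242/49 ≈ -3.2260e+5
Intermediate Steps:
Q = -38/49 (Q = -114*1/147 = -38/49 ≈ -0.77551)
261*(-206*6) + Q = 261*(-206*6) - 38/49 = 261*(-1236) - 38/49 = -322596 - 38/49 = -15807242/49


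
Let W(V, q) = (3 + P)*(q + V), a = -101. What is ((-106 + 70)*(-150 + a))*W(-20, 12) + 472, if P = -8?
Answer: 361912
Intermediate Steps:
W(V, q) = -5*V - 5*q (W(V, q) = (3 - 8)*(q + V) = -5*(V + q) = -5*V - 5*q)
((-106 + 70)*(-150 + a))*W(-20, 12) + 472 = ((-106 + 70)*(-150 - 101))*(-5*(-20) - 5*12) + 472 = (-36*(-251))*(100 - 60) + 472 = 9036*40 + 472 = 361440 + 472 = 361912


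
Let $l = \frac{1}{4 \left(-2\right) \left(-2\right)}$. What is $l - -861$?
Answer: $\frac{13777}{16} \approx 861.06$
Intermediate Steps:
$l = \frac{1}{16}$ ($l = \frac{1}{\left(-8\right) \left(-2\right)} = \frac{1}{16} \approx 0.0625$)
$l - -861 = \frac{1}{16} - -861 = \frac{1}{16} + 861 = \frac{13777}{16}$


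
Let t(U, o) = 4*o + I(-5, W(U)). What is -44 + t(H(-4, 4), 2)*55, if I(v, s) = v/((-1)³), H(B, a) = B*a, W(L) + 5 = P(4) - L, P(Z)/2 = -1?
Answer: 671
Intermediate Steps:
P(Z) = -2 (P(Z) = 2*(-1) = -2)
W(L) = -7 - L (W(L) = -5 + (-2 - L) = -7 - L)
I(v, s) = -v (I(v, s) = v/(-1) = v*(-1) = -v)
t(U, o) = 5 + 4*o (t(U, o) = 4*o - 1*(-5) = 4*o + 5 = 5 + 4*o)
-44 + t(H(-4, 4), 2)*55 = -44 + (5 + 4*2)*55 = -44 + (5 + 8)*55 = -44 + 13*55 = -44 + 715 = 671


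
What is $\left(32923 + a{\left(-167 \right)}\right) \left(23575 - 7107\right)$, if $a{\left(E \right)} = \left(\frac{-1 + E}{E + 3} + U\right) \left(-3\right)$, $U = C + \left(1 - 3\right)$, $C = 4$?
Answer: $\frac{22223088428}{41} \approx 5.4203 \cdot 10^{8}$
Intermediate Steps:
$U = 2$ ($U = 4 + \left(1 - 3\right) = 4 - 2 = 2$)
$a{\left(E \right)} = -6 - \frac{3 \left(-1 + E\right)}{3 + E}$ ($a{\left(E \right)} = \left(\frac{-1 + E}{E + 3} + 2\right) \left(-3\right) = \left(\frac{-1 + E}{3 + E} + 2\right) \left(-3\right) = \left(2 + \frac{-1 + E}{3 + E}\right) \left(-3\right) = -6 - \frac{3 \left(-1 + E\right)}{3 + E}$)
$\left(32923 + a{\left(-167 \right)}\right) \left(23575 - 7107\right) = \left(32923 + \frac{3 \left(-5 - -501\right)}{3 - 167}\right) \left(23575 - 7107\right) = \left(32923 + \frac{3 \left(-5 + 501\right)}{-164}\right) 16468 = \left(32923 + 3 \left(- \frac{1}{164}\right) 496\right) 16468 = \left(32923 - \frac{372}{41}\right) 16468 = \frac{1349471}{41} \cdot 16468 = \frac{22223088428}{41}$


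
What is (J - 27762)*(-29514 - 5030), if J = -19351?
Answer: 1627471472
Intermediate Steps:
(J - 27762)*(-29514 - 5030) = (-19351 - 27762)*(-29514 - 5030) = -47113*(-34544) = 1627471472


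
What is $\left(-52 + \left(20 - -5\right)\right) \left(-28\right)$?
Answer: $756$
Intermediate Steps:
$\left(-52 + \left(20 - -5\right)\right) \left(-28\right) = \left(-52 + \left(20 + 5\right)\right) \left(-28\right) = \left(-52 + 25\right) \left(-28\right) = \left(-27\right) \left(-28\right) = 756$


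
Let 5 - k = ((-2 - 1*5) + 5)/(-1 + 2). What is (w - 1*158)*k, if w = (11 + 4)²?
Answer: 469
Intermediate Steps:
w = 225 (w = 15² = 225)
k = 7 (k = 5 - ((-2 - 1*5) + 5)/(-1 + 2) = 5 - ((-2 - 5) + 5)/1 = 5 - (-7 + 5) = 5 - (-2) = 5 - 1*(-2) = 5 + 2 = 7)
(w - 1*158)*k = (225 - 1*158)*7 = (225 - 158)*7 = 67*7 = 469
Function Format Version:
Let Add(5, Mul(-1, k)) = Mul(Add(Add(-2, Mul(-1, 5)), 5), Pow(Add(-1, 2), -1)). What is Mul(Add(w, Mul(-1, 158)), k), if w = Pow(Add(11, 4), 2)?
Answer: 469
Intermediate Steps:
w = 225 (w = Pow(15, 2) = 225)
k = 7 (k = Add(5, Mul(-1, Mul(Add(Add(-2, Mul(-1, 5)), 5), Pow(Add(-1, 2), -1)))) = Add(5, Mul(-1, Mul(Add(Add(-2, -5), 5), Pow(1, -1)))) = Add(5, Mul(-1, Mul(Add(-7, 5), 1))) = Add(5, Mul(-1, Mul(-2, 1))) = Add(5, Mul(-1, -2)) = Add(5, 2) = 7)
Mul(Add(w, Mul(-1, 158)), k) = Mul(Add(225, Mul(-1, 158)), 7) = Mul(Add(225, -158), 7) = Mul(67, 7) = 469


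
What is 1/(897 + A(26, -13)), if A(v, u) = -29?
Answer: 1/868 ≈ 0.0011521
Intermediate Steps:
1/(897 + A(26, -13)) = 1/(897 - 29) = 1/868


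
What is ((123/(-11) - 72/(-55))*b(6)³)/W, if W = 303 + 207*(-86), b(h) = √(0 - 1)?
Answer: -181*I/320815 ≈ -0.00056419*I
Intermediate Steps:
b(h) = I (b(h) = √(-1) = I)
W = -17499 (W = 303 - 17802 = -17499)
((123/(-11) - 72/(-55))*b(6)³)/W = ((123/(-11) - 72/(-55))*I³)/(-17499) = ((123*(-1/11) - 72*(-1/55))*(-I))*(-1/17499) = ((-123/11 + 72/55)*(-I))*(-1/17499) = -(-543)*I/55*(-1/17499) = (543*I/55)*(-1/17499) = -181*I/320815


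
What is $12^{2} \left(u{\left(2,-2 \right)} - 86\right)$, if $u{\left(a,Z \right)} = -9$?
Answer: $-13680$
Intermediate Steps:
$12^{2} \left(u{\left(2,-2 \right)} - 86\right) = 12^{2} \left(-9 - 86\right) = 144 \left(-95\right) = -13680$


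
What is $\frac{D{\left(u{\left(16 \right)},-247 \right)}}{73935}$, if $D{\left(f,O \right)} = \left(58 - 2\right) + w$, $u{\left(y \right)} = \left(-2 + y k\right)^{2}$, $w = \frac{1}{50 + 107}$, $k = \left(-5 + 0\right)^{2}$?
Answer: $\frac{977}{1289755} \approx 0.00075751$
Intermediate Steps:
$k = 25$ ($k = \left(-5\right)^{2} = 25$)
$w = \frac{1}{157} \approx 0.0063694$
$u{\left(y \right)} = \left(-2 + 25 y\right)^{2}$ ($u{\left(y \right)} = \left(-2 + y 25\right)^{2} = \left(-2 + 25 y\right)^{2}$)
$D{\left(f,O \right)} = \frac{8793}{157}$ ($D{\left(f,O \right)} = \left(58 - 2\right) + \frac{1}{157} = 56 + \frac{1}{157} = \frac{8793}{157}$)
$\frac{D{\left(u{\left(16 \right)},-247 \right)}}{73935} = \frac{8793}{157 \cdot 73935} = \frac{8793}{157} \cdot \frac{1}{73935} = \frac{977}{1289755}$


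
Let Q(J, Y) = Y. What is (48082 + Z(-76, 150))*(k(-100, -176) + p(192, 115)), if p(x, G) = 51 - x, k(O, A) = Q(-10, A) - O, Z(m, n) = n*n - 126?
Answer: -15288952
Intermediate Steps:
Z(m, n) = -126 + n² (Z(m, n) = n² - 126 = -126 + n²)
k(O, A) = A - O
(48082 + Z(-76, 150))*(k(-100, -176) + p(192, 115)) = (48082 + (-126 + 150²))*((-176 - 1*(-100)) + (51 - 1*192)) = (48082 + (-126 + 22500))*((-176 + 100) + (51 - 192)) = (48082 + 22374)*(-76 - 141) = 70456*(-217) = -15288952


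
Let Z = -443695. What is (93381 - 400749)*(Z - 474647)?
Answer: 282268943856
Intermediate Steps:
(93381 - 400749)*(Z - 474647) = (93381 - 400749)*(-443695 - 474647) = -307368*(-918342) = 282268943856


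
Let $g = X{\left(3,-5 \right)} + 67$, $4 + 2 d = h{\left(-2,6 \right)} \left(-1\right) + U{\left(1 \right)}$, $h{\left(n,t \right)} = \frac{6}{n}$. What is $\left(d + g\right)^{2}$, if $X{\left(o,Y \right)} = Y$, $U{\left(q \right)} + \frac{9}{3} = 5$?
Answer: $\frac{15625}{4} \approx 3906.3$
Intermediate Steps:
$U{\left(q \right)} = 2$ ($U{\left(q \right)} = -3 + 5 = 2$)
$d = \frac{1}{2}$ ($d = -2 + \frac{\frac{6}{-2} \left(-1\right) + 2}{2} = -2 + \frac{6 \left(- \frac{1}{2}\right) \left(-1\right) + 2}{2} = -2 + \frac{\left(-3\right) \left(-1\right) + 2}{2} = -2 + \frac{3 + 2}{2} = -2 + \frac{1}{2} \cdot 5 = -2 + \frac{5}{2} = \frac{1}{2} \approx 0.5$)
$g = 62$ ($g = -5 + 67 = 62$)
$\left(d + g\right)^{2} = \left(\frac{1}{2} + 62\right)^{2} = \left(\frac{125}{2}\right)^{2} = \frac{15625}{4}$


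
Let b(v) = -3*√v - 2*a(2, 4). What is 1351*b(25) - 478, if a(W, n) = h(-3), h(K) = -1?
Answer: -18041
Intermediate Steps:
a(W, n) = -1
b(v) = 2 - 3*√v (b(v) = -3*√v - 2*(-1) = -3*√v + 2 = 2 - 3*√v)
1351*b(25) - 478 = 1351*(2 - 3*√25) - 478 = 1351*(2 - 3*5) - 478 = 1351*(2 - 15) - 478 = 1351*(-13) - 478 = -17563 - 478 = -18041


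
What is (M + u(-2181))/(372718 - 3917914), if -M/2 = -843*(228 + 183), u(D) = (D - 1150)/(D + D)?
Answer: -3022633783/15464144952 ≈ -0.19546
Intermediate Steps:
u(D) = (-1150 + D)/(2*D) (u(D) = (-1150 + D)/((2*D)) = (-1150 + D)*(1/(2*D)) = (-1150 + D)/(2*D))
M = 692946 (M = -(-1686)*(228 + 183) = -(-1686)*411 = -2*(-346473) = 692946)
(M + u(-2181))/(372718 - 3917914) = (692946 + (1/2)*(-1150 - 2181)/(-2181))/(372718 - 3917914) = (692946 + (1/2)*(-1/2181)*(-3331))/(-3545196) = (692946 + 3331/4362)*(-1/3545196) = (3022633783/4362)*(-1/3545196) = -3022633783/15464144952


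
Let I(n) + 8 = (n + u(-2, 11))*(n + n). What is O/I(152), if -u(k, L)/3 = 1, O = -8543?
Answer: -8543/45288 ≈ -0.18864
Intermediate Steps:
u(k, L) = -3 (u(k, L) = -3*1 = -3)
I(n) = -8 + 2*n*(-3 + n) (I(n) = -8 + (n - 3)*(n + n) = -8 + (-3 + n)*(2*n) = -8 + 2*n*(-3 + n))
O/I(152) = -8543/(-8 - 6*152 + 2*152²) = -8543/(-8 - 912 + 2*23104) = -8543/(-8 - 912 + 46208) = -8543/45288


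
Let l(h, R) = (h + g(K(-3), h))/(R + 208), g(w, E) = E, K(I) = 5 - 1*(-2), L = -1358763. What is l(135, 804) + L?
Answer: -687533943/506 ≈ -1.3588e+6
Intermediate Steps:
K(I) = 7 (K(I) = 5 + 2 = 7)
l(h, R) = 2*h/(208 + R) (l(h, R) = (h + h)/(R + 208) = (2*h)/(208 + R) = 2*h/(208 + R))
l(135, 804) + L = 2*135/(208 + 804) - 1358763 = 2*135/1012 - 1358763 = 2*135*(1/1012) - 1358763 = 135/506 - 1358763 = -687533943/506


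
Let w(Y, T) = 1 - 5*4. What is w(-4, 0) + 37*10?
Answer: 351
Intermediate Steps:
w(Y, T) = -19 (w(Y, T) = 1 - 20 = -19)
w(-4, 0) + 37*10 = -19 + 37*10 = -19 + 370 = 351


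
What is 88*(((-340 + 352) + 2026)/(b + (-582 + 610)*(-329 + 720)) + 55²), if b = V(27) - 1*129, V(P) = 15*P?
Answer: 373501018/1403 ≈ 2.6622e+5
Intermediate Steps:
b = 276 (b = 15*27 - 1*129 = 405 - 129 = 276)
88*(((-340 + 352) + 2026)/(b + (-582 + 610)*(-329 + 720)) + 55²) = 88*(((-340 + 352) + 2026)/(276 + (-582 + 610)*(-329 + 720)) + 55²) = 88*((12 + 2026)/(276 + 28*391) + 3025) = 88*(2038/(276 + 10948) + 3025) = 88*(2038/11224 + 3025) = 88*(2038*(1/11224) + 3025) = 88*(1019/5612 + 3025) = 88*(16977319/5612) = 373501018/1403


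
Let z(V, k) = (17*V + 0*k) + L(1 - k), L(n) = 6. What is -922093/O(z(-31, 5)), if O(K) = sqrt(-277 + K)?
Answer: 922093*I*sqrt(798)/798 ≈ 32642.0*I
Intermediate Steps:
z(V, k) = 6 + 17*V (z(V, k) = (17*V + 0*k) + 6 = (17*V + 0) + 6 = 17*V + 6 = 6 + 17*V)
-922093/O(z(-31, 5)) = -922093/sqrt(-277 + (6 + 17*(-31))) = -922093/sqrt(-277 + (6 - 527)) = -922093/sqrt(-277 - 521) = -922093*(-I*sqrt(798)/798) = -(-922093)*I*sqrt(798)/798 = 922093*I*sqrt(798)/798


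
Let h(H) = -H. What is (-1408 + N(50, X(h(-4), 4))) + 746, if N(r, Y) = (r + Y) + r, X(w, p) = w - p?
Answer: -562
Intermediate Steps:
N(r, Y) = Y + 2*r (N(r, Y) = (Y + r) + r = Y + 2*r)
(-1408 + N(50, X(h(-4), 4))) + 746 = (-1408 + ((-1*(-4) - 1*4) + 2*50)) + 746 = (-1408 + ((4 - 4) + 100)) + 746 = (-1408 + (0 + 100)) + 746 = (-1408 + 100) + 746 = -1308 + 746 = -562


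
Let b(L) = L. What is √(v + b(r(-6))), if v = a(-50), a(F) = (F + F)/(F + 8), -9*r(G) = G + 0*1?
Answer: 8*√21/21 ≈ 1.7457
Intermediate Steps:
r(G) = -G/9 (r(G) = -(G + 0*1)/9 = -(G + 0)/9 = -G/9)
a(F) = 2*F/(8 + F) (a(F) = (2*F)/(8 + F) = 2*F/(8 + F))
v = 50/21 (v = 2*(-50)/(8 - 50) = 2*(-50)/(-42) = 2*(-50)*(-1/42) = 50/21 ≈ 2.3810)
√(v + b(r(-6))) = √(50/21 - ⅑*(-6)) = √(50/21 + ⅔) = √(64/21) = 8*√21/21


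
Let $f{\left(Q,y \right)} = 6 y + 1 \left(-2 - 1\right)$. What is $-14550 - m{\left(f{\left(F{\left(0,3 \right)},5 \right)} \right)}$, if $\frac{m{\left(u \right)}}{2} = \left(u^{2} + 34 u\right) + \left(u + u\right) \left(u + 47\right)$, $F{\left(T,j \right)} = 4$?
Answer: $-25836$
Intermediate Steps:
$f{\left(Q,y \right)} = -3 + 6 y$ ($f{\left(Q,y \right)} = 6 y + 1 \left(-3\right) = 6 y - 3 = -3 + 6 y$)
$m{\left(u \right)} = 2 u^{2} + 68 u + 4 u \left(47 + u\right)$ ($m{\left(u \right)} = 2 \left(\left(u^{2} + 34 u\right) + \left(u + u\right) \left(u + 47\right)\right) = 2 \left(\left(u^{2} + 34 u\right) + 2 u \left(47 + u\right)\right) = 2 \left(u^{2} + 34 u + 2 u \left(47 + u\right)\right) = 2 u^{2} + 68 u + 4 u \left(47 + u\right)$)
$-14550 - m{\left(f{\left(F{\left(0,3 \right)},5 \right)} \right)} = -14550 - 2 \left(-3 + 6 \cdot 5\right) \left(128 + 3 \left(-3 + 6 \cdot 5\right)\right) = -14550 - 2 \left(-3 + 30\right) \left(128 + 3 \left(-3 + 30\right)\right) = -14550 - 2 \cdot 27 \left(128 + 3 \cdot 27\right) = -14550 - 2 \cdot 27 \left(128 + 81\right) = -14550 - 2 \cdot 27 \cdot 209 = -14550 - 11286 = -25836$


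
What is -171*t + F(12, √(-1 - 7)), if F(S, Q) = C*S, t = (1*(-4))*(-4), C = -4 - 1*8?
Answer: -2880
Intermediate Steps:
C = -12 (C = -4 - 8 = -12)
t = 16 (t = -4*(-4) = 16)
F(S, Q) = -12*S
-171*t + F(12, √(-1 - 7)) = -171*16 - 12*12 = -2736 - 144 = -2880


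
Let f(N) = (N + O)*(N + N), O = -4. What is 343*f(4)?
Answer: 0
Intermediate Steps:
f(N) = 2*N*(-4 + N) (f(N) = (N - 4)*(N + N) = (-4 + N)*(2*N) = 2*N*(-4 + N))
343*f(4) = 343*(2*4*(-4 + 4)) = 343*(2*4*0) = 343*0 = 0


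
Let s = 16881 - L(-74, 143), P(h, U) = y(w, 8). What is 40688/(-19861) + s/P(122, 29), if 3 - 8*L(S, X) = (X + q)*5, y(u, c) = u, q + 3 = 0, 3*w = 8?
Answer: 8085490303/1271104 ≈ 6361.0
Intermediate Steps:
w = 8/3 (w = (⅓)*8 = 8/3 ≈ 2.6667)
q = -3 (q = -3 + 0 = -3)
P(h, U) = 8/3
L(S, X) = 9/4 - 5*X/8 (L(S, X) = 3/8 - (X - 3)*5/8 = 3/8 - (-3 + X)*5/8 = 3/8 - (-15 + 5*X)/8 = 3/8 + (15/8 - 5*X/8) = 9/4 - 5*X/8)
s = 135745/8 (s = 16881 - (9/4 - 5/8*143) = 16881 - (9/4 - 715/8) = 16881 - 1*(-697/8) = 16881 + 697/8 = 135745/8 ≈ 16968.)
40688/(-19861) + s/P(122, 29) = 40688/(-19861) + 135745/(8*(8/3)) = 40688*(-1/19861) + (135745/8)*(3/8) = -40688/19861 + 407235/64 = 8085490303/1271104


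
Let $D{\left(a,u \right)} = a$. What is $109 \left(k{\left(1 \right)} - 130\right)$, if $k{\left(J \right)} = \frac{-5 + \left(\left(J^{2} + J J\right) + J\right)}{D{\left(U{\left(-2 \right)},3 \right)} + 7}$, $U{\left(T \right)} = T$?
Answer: $- \frac{71068}{5} \approx -14214.0$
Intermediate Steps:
$k{\left(J \right)} = -1 + \frac{J}{5} + \frac{2 J^{2}}{5}$ ($k{\left(J \right)} = \frac{-5 + \left(\left(J^{2} + J J\right) + J\right)}{-2 + 7} = \frac{-5 + \left(\left(J^{2} + J^{2}\right) + J\right)}{5} = \left(-5 + \left(2 J^{2} + J\right)\right) \frac{1}{5} = \left(-5 + \left(J + 2 J^{2}\right)\right) \frac{1}{5} = \left(-5 + J + 2 J^{2}\right) \frac{1}{5} = -1 + \frac{J}{5} + \frac{2 J^{2}}{5}$)
$109 \left(k{\left(1 \right)} - 130\right) = 109 \left(\left(-1 + \frac{1}{5} \cdot 1 + \frac{2 \cdot 1^{2}}{5}\right) - 130\right) = 109 \left(\left(-1 + \frac{1}{5} + \frac{2}{5} \cdot 1\right) - 130\right) = 109 \left(\left(-1 + \frac{1}{5} + \frac{2}{5}\right) - 130\right) = 109 \left(- \frac{2}{5} - 130\right) = 109 \left(- \frac{652}{5}\right) = - \frac{71068}{5}$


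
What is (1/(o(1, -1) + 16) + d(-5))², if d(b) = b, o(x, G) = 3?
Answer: 8836/361 ≈ 24.476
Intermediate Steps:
(1/(o(1, -1) + 16) + d(-5))² = (1/(3 + 16) - 5)² = (1/19 - 5)² = (-94/19)² = 8836/361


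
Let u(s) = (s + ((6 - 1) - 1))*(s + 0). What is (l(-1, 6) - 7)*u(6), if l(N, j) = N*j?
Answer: -780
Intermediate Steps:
u(s) = s*(4 + s) (u(s) = (s + (5 - 1))*s = (s + 4)*s = (4 + s)*s = s*(4 + s))
(l(-1, 6) - 7)*u(6) = (-1*6 - 7)*(6*(4 + 6)) = (-6 - 7)*(6*10) = -13*60 = -780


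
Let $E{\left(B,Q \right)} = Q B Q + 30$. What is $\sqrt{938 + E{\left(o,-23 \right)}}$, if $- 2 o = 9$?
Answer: $\frac{5 i \sqrt{226}}{2} \approx 37.583 i$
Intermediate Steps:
$o = - \frac{9}{2}$ ($o = \left(- \frac{1}{2}\right) 9 = - \frac{9}{2} \approx -4.5$)
$E{\left(B,Q \right)} = 30 + B Q^{2}$ ($E{\left(B,Q \right)} = B Q Q + 30 = B Q^{2} + 30 = 30 + B Q^{2}$)
$\sqrt{938 + E{\left(o,-23 \right)}} = \sqrt{938 + \left(30 - \frac{9 \left(-23\right)^{2}}{2}\right)} = \sqrt{938 + \left(30 - \frac{4761}{2}\right)} = \sqrt{938 - \frac{4701}{2}} = \sqrt{- \frac{2825}{2}} = \frac{5 i \sqrt{226}}{2}$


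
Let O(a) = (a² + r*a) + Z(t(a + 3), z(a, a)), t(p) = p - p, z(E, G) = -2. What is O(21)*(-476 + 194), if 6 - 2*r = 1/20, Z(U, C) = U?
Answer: -2839599/20 ≈ -1.4198e+5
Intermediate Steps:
t(p) = 0
r = 119/40 (r = 3 - ½/20 = 3 - ½*1/20 = 3 - 1/40 = 119/40 ≈ 2.9750)
O(a) = a² + 119*a/40 (O(a) = (a² + 119*a/40) + 0 = a² + 119*a/40)
O(21)*(-476 + 194) = ((1/40)*21*(119 + 40*21))*(-476 + 194) = ((1/40)*21*(119 + 840))*(-282) = ((1/40)*21*959)*(-282) = (20139/40)*(-282) = -2839599/20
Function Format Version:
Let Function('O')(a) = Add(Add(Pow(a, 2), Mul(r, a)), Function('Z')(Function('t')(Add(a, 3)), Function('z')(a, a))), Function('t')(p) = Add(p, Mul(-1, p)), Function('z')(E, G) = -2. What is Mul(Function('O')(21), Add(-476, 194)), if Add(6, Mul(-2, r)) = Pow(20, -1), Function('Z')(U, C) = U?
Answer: Rational(-2839599, 20) ≈ -1.4198e+5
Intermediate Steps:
Function('t')(p) = 0
r = Rational(119, 40) (r = Add(3, Mul(Rational(-1, 2), Pow(20, -1))) = Add(3, Mul(Rational(-1, 2), Rational(1, 20))) = Add(3, Rational(-1, 40)) = Rational(119, 40) ≈ 2.9750)
Function('O')(a) = Add(Pow(a, 2), Mul(Rational(119, 40), a)) (Function('O')(a) = Add(Add(Pow(a, 2), Mul(Rational(119, 40), a)), 0) = Add(Pow(a, 2), Mul(Rational(119, 40), a)))
Mul(Function('O')(21), Add(-476, 194)) = Mul(Mul(Rational(1, 40), 21, Add(119, Mul(40, 21))), Add(-476, 194)) = Mul(Mul(Rational(1, 40), 21, Add(119, 840)), -282) = Mul(Mul(Rational(1, 40), 21, 959), -282) = Mul(Rational(20139, 40), -282) = Rational(-2839599, 20)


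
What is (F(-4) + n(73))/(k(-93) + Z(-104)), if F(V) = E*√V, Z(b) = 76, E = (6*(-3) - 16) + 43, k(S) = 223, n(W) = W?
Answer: 73/299 + 18*I/299 ≈ 0.24415 + 0.060201*I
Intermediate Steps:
E = 9 (E = (-18 - 16) + 43 = -34 + 43 = 9)
F(V) = 9*√V
(F(-4) + n(73))/(k(-93) + Z(-104)) = (9*√(-4) + 73)/(223 + 76) = (9*(2*I) + 73)/299 = (18*I + 73)*(1/299) = (73 + 18*I)*(1/299) = 73/299 + 18*I/299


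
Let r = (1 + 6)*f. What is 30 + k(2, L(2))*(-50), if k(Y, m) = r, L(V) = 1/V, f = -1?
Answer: 380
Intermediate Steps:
r = -7 (r = (1 + 6)*(-1) = 7*(-1) = -7)
k(Y, m) = -7
30 + k(2, L(2))*(-50) = 30 - 7*(-50) = 30 + 350 = 380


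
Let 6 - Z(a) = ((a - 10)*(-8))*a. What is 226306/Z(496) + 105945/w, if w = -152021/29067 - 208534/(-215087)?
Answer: -638663470851986119438/25683423295488123 ≈ -24867.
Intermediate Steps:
w = -26636283049/6251933829 (w = -152021*1/29067 - 208534*(-1/215087) = -152021/29067 + 208534/215087 = -26636283049/6251933829 ≈ -4.2605)
Z(a) = 6 - a*(80 - 8*a) (Z(a) = 6 - (a - 10)*(-8)*a = 6 - (-10 + a)*(-8)*a = 6 - (80 - 8*a)*a = 6 - a*(80 - 8*a))
226306/Z(496) + 105945/w = 226306/(6 - 80*496 + 8*496**2) + 105945/(-26636283049/6251933829) = 226306/(6 - 39680 + 8*246016) + 105945*(-6251933829/26636283049) = 226306/(6 - 39680 + 1968128) - 662361129513405/26636283049 = 226306/1928454 - 662361129513405/26636283049 = 226306*(1/1928454) - 662361129513405/26636283049 = 113153/964227 - 662361129513405/26636283049 = -638663470851986119438/25683423295488123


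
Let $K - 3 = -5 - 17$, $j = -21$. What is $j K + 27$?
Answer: $426$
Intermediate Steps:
$K = -19$ ($K = 3 - 22 = -19$)
$j K + 27 = \left(-21\right) \left(-19\right) + 27 = 399 + 27 = 426$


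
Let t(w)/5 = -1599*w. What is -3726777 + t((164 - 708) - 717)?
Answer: 6354918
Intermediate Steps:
t(w) = -7995*w (t(w) = 5*(-1599*w) = -7995*w)
-3726777 + t((164 - 708) - 717) = -3726777 - 7995*((164 - 708) - 717) = -3726777 - 7995*(-544 - 717) = -3726777 - 7995*(-1261) = -3726777 + 10081695 = 6354918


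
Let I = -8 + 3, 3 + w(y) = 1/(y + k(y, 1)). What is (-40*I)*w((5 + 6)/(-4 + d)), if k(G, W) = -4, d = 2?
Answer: -11800/19 ≈ -621.05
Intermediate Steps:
w(y) = -3 + 1/(-4 + y) (w(y) = -3 + 1/(y - 4) = -3 + 1/(-4 + y))
I = -5
(-40*I)*w((5 + 6)/(-4 + d)) = (-40*(-5))*((13 - 3*(5 + 6)/(-4 + 2))/(-4 + (5 + 6)/(-4 + 2))) = 200*((13 - 33/(-2))/(-4 + 11/(-2))) = 200*((13 - 33*(-1)/2)/(-4 + 11*(-½))) = 200*((13 - 3*(-11/2))/(-4 - 11/2)) = 200*((13 + 33/2)/(-19/2)) = 200*(-2/19*59/2) = 200*(-59/19) = -11800/19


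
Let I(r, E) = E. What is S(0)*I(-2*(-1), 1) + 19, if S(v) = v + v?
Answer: 19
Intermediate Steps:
S(v) = 2*v
S(0)*I(-2*(-1), 1) + 19 = (2*0)*1 + 19 = 0*1 + 19 = 0 + 19 = 19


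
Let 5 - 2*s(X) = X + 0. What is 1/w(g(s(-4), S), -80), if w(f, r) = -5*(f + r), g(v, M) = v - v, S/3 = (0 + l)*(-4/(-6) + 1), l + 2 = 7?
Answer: 1/400 ≈ 0.0025000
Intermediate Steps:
l = 5 (l = -2 + 7 = 5)
S = 25 (S = 3*((0 + 5)*(-4/(-6) + 1)) = 3*(5*(-4*(-⅙) + 1)) = 3*(5*(⅔ + 1)) = 3*(5*(5/3)) = 3*(25/3) = 25)
s(X) = 5/2 - X/2 (s(X) = 5/2 - (X + 0)/2 = 5/2 - X/2)
g(v, M) = 0
w(f, r) = -5*f - 5*r
1/w(g(s(-4), S), -80) = 1/(-5*0 - 5*(-80)) = 1/(0 + 400) = 1/400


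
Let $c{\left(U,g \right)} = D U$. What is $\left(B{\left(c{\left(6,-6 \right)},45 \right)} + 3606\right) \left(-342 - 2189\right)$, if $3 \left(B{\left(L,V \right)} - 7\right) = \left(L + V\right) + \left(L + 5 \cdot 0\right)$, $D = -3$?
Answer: $-9152096$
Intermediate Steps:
$c{\left(U,g \right)} = - 3 U$
$B{\left(L,V \right)} = 7 + \frac{V}{3} + \frac{2 L}{3}$ ($B{\left(L,V \right)} = 7 + \frac{\left(L + V\right) + \left(L + 5 \cdot 0\right)}{3} = 7 + \frac{\left(L + V\right) + \left(L + 0\right)}{3} = 7 + \frac{\left(L + V\right) + L}{3} = 7 + \frac{V + 2 L}{3} = 7 + \left(\frac{V}{3} + \frac{2 L}{3}\right) = 7 + \frac{V}{3} + \frac{2 L}{3}$)
$\left(B{\left(c{\left(6,-6 \right)},45 \right)} + 3606\right) \left(-342 - 2189\right) = \left(\left(7 + \frac{1}{3} \cdot 45 + \frac{2 \left(\left(-3\right) 6\right)}{3}\right) + 3606\right) \left(-342 - 2189\right) = \left(\left(7 + 15 + \frac{2}{3} \left(-18\right)\right) + 3606\right) \left(-2531\right) = \left(\left(7 + 15 - 12\right) + 3606\right) \left(-2531\right) = \left(10 + 3606\right) \left(-2531\right) = 3616 \left(-2531\right) = -9152096$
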